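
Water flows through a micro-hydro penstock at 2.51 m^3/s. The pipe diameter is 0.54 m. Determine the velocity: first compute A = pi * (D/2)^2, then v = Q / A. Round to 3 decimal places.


Compute pipe cross-sectional area:
  A = pi * (D/2)^2 = pi * (0.54/2)^2 = 0.229 m^2
Calculate velocity:
  v = Q / A = 2.51 / 0.229
  v = 10.960 m/s

10.960


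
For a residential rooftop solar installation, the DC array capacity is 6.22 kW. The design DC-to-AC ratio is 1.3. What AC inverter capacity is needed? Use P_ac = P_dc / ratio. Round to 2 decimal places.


The inverter AC capacity is determined by the DC/AC ratio.
Given: P_dc = 6.22 kW, DC/AC ratio = 1.3
P_ac = P_dc / ratio = 6.22 / 1.3
P_ac = 4.78 kW

4.78


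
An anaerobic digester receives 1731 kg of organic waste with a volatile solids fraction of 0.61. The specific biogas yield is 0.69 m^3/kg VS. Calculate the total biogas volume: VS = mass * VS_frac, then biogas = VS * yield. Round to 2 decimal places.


Compute volatile solids:
  VS = mass * VS_fraction = 1731 * 0.61 = 1055.91 kg
Calculate biogas volume:
  Biogas = VS * specific_yield = 1055.91 * 0.69
  Biogas = 728.58 m^3

728.58


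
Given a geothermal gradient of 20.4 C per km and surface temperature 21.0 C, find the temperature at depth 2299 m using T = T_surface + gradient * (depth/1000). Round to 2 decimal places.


Convert depth to km: 2299 / 1000 = 2.299 km
Temperature increase = gradient * depth_km = 20.4 * 2.299 = 46.9 C
Temperature at depth = T_surface + delta_T = 21.0 + 46.9
T = 67.90 C

67.90


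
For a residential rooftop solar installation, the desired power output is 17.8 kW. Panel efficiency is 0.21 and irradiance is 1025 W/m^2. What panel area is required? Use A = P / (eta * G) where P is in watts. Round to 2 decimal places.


Convert target power to watts: P = 17.8 * 1000 = 17800.0 W
Compute denominator: eta * G = 0.21 * 1025 = 215.25
Required area A = P / (eta * G) = 17800.0 / 215.25
A = 82.69 m^2

82.69


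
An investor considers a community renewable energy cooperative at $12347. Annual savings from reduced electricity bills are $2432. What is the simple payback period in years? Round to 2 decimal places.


Simple payback period = initial cost / annual savings
Payback = 12347 / 2432
Payback = 5.08 years

5.08


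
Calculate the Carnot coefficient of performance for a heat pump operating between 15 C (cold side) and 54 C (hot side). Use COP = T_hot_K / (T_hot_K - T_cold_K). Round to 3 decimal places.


Convert to Kelvin:
  T_hot = 54 + 273.15 = 327.15 K
  T_cold = 15 + 273.15 = 288.15 K
Apply Carnot COP formula:
  COP = T_hot_K / (T_hot_K - T_cold_K) = 327.15 / 39.0
  COP = 8.388

8.388


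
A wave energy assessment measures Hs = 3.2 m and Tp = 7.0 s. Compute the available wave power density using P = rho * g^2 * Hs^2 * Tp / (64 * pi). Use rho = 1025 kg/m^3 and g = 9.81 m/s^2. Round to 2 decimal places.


Apply wave power formula:
  g^2 = 9.81^2 = 96.2361
  Hs^2 = 3.2^2 = 10.24
  Numerator = rho * g^2 * Hs^2 * Tp = 1025 * 96.2361 * 10.24 * 7.0 = 7070658.74
  Denominator = 64 * pi = 201.0619
  P = 7070658.74 / 201.0619 = 35166.57 W/m

35166.57


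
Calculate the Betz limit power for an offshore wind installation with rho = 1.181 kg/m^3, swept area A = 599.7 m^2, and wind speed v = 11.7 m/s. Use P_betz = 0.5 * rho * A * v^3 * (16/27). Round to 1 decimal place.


The Betz coefficient Cp_max = 16/27 = 0.5926
v^3 = 11.7^3 = 1601.613
P_betz = 0.5 * rho * A * v^3 * Cp_max
P_betz = 0.5 * 1.181 * 599.7 * 1601.613 * 0.5926
P_betz = 336099.4 W

336099.4


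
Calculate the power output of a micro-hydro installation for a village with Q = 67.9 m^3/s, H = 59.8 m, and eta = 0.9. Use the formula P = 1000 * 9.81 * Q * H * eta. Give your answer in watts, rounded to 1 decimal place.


Apply the hydropower formula P = rho * g * Q * H * eta
rho * g = 1000 * 9.81 = 9810.0
P = 9810.0 * 67.9 * 59.8 * 0.9
P = 35849448.2 W

35849448.2


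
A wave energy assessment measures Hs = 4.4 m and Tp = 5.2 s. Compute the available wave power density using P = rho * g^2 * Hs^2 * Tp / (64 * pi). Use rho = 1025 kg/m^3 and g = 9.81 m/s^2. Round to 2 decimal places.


Apply wave power formula:
  g^2 = 9.81^2 = 96.2361
  Hs^2 = 4.4^2 = 19.36
  Numerator = rho * g^2 * Hs^2 * Tp = 1025 * 96.2361 * 19.36 * 5.2 = 9930487.68
  Denominator = 64 * pi = 201.0619
  P = 9930487.68 / 201.0619 = 49390.19 W/m

49390.19


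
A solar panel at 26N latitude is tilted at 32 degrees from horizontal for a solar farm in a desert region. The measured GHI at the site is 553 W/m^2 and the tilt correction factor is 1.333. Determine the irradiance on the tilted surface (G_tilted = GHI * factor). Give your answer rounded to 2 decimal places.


Identify the given values:
  GHI = 553 W/m^2, tilt correction factor = 1.333
Apply the formula G_tilted = GHI * factor:
  G_tilted = 553 * 1.333
  G_tilted = 737.15 W/m^2

737.15


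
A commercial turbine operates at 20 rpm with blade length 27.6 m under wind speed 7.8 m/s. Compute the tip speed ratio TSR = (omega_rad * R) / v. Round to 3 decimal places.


Convert rotational speed to rad/s:
  omega = 20 * 2 * pi / 60 = 2.0944 rad/s
Compute tip speed:
  v_tip = omega * R = 2.0944 * 27.6 = 57.805 m/s
Tip speed ratio:
  TSR = v_tip / v_wind = 57.805 / 7.8 = 7.411

7.411


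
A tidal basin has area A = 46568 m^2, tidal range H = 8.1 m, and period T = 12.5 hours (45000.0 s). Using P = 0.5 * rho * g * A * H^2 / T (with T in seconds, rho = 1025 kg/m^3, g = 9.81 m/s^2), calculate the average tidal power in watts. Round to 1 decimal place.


Convert period to seconds: T = 12.5 * 3600 = 45000.0 s
H^2 = 8.1^2 = 65.61
P = 0.5 * rho * g * A * H^2 / T
P = 0.5 * 1025 * 9.81 * 46568 * 65.61 / 45000.0
P = 341356.4 W

341356.4


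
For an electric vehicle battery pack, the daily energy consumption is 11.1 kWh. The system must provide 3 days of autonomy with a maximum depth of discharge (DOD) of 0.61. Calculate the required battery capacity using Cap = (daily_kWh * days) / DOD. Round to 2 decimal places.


Total energy needed = daily * days = 11.1 * 3 = 33.3 kWh
Account for depth of discharge:
  Cap = total_energy / DOD = 33.3 / 0.61
  Cap = 54.59 kWh

54.59


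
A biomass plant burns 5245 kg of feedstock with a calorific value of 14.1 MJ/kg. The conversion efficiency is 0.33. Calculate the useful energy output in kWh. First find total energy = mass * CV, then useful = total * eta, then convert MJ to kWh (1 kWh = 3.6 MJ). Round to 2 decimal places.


Total energy = mass * CV = 5245 * 14.1 = 73954.5 MJ
Useful energy = total * eta = 73954.5 * 0.33 = 24404.99 MJ
Convert to kWh: 24404.99 / 3.6
Useful energy = 6779.16 kWh

6779.16


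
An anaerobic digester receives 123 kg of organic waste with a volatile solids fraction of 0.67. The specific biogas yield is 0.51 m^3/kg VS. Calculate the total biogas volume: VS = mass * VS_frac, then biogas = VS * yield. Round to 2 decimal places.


Compute volatile solids:
  VS = mass * VS_fraction = 123 * 0.67 = 82.41 kg
Calculate biogas volume:
  Biogas = VS * specific_yield = 82.41 * 0.51
  Biogas = 42.03 m^3

42.03


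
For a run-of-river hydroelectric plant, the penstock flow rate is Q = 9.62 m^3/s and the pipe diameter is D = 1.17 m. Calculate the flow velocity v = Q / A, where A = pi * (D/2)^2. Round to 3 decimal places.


Compute pipe cross-sectional area:
  A = pi * (D/2)^2 = pi * (1.17/2)^2 = 1.0751 m^2
Calculate velocity:
  v = Q / A = 9.62 / 1.0751
  v = 8.948 m/s

8.948


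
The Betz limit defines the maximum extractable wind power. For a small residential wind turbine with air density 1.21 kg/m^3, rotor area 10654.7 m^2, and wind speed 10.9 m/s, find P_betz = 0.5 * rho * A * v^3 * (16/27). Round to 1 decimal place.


The Betz coefficient Cp_max = 16/27 = 0.5926
v^3 = 10.9^3 = 1295.029
P_betz = 0.5 * rho * A * v^3 * Cp_max
P_betz = 0.5 * 1.21 * 10654.7 * 1295.029 * 0.5926
P_betz = 4946890.7 W

4946890.7


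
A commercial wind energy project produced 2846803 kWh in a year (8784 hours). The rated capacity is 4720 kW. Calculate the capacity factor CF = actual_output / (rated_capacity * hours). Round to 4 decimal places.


Capacity factor = actual output / maximum possible output
Maximum possible = rated * hours = 4720 * 8784 = 41460480 kWh
CF = 2846803 / 41460480
CF = 0.0687

0.0687


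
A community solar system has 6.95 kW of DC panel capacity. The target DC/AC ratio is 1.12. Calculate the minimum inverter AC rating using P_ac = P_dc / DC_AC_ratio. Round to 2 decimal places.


The inverter AC capacity is determined by the DC/AC ratio.
Given: P_dc = 6.95 kW, DC/AC ratio = 1.12
P_ac = P_dc / ratio = 6.95 / 1.12
P_ac = 6.21 kW

6.21


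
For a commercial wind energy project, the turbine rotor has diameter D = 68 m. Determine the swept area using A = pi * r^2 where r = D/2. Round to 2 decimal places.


Compute the rotor radius:
  r = D / 2 = 68 / 2 = 34.0 m
Calculate swept area:
  A = pi * r^2 = pi * 34.0^2
  A = 3631.68 m^2

3631.68


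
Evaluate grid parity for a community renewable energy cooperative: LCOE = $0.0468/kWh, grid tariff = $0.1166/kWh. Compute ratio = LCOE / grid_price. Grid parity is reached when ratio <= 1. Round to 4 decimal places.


Compare LCOE to grid price:
  LCOE = $0.0468/kWh, Grid price = $0.1166/kWh
  Ratio = LCOE / grid_price = 0.0468 / 0.1166 = 0.4014
  Grid parity achieved (ratio <= 1)? yes

0.4014


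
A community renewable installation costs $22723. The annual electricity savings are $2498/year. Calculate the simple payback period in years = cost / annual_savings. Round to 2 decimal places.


Simple payback period = initial cost / annual savings
Payback = 22723 / 2498
Payback = 9.10 years

9.10


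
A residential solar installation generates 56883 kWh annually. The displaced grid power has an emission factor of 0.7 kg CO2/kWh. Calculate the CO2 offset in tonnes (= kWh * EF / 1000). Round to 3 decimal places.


CO2 offset in kg = generation * emission_factor
CO2 offset = 56883 * 0.7 = 39818.1 kg
Convert to tonnes:
  CO2 offset = 39818.1 / 1000 = 39.818 tonnes

39.818


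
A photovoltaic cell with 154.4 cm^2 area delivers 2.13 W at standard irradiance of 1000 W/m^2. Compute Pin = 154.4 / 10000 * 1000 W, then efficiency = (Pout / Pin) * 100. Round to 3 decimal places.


First compute the input power:
  Pin = area_cm2 / 10000 * G = 154.4 / 10000 * 1000 = 15.44 W
Then compute efficiency:
  Efficiency = (Pout / Pin) * 100 = (2.13 / 15.44) * 100
  Efficiency = 13.795%

13.795


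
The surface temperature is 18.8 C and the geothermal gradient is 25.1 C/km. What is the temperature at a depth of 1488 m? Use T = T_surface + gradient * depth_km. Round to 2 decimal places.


Convert depth to km: 1488 / 1000 = 1.488 km
Temperature increase = gradient * depth_km = 25.1 * 1.488 = 37.35 C
Temperature at depth = T_surface + delta_T = 18.8 + 37.35
T = 56.15 C

56.15


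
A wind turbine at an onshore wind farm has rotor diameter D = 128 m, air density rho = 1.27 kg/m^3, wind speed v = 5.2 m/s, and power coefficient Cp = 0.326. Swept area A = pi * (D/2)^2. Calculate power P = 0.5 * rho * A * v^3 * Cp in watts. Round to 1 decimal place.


Step 1 -- Compute swept area:
  A = pi * (D/2)^2 = pi * (128/2)^2 = 12867.96 m^2
Step 2 -- Apply wind power equation:
  P = 0.5 * rho * A * v^3 * Cp
  v^3 = 5.2^3 = 140.608
  P = 0.5 * 1.27 * 12867.96 * 140.608 * 0.326
  P = 374551.2 W

374551.2


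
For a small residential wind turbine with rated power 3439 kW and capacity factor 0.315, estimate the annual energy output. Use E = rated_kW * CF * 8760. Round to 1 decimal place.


Annual energy = rated_kW * capacity_factor * hours_per_year
Given: P_rated = 3439 kW, CF = 0.315, hours = 8760
E = 3439 * 0.315 * 8760
E = 9489576.6 kWh

9489576.6


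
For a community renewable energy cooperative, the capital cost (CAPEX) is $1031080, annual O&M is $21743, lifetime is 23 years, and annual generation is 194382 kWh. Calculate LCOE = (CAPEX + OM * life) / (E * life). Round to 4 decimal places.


Total cost = CAPEX + OM * lifetime = 1031080 + 21743 * 23 = 1031080 + 500089 = 1531169
Total generation = annual * lifetime = 194382 * 23 = 4470786 kWh
LCOE = 1531169 / 4470786
LCOE = 0.3425 $/kWh

0.3425


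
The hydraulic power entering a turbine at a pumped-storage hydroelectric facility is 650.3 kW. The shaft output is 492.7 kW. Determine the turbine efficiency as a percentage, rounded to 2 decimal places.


Turbine efficiency = (output power / input power) * 100
eta = (492.7 / 650.3) * 100
eta = 75.77%

75.77


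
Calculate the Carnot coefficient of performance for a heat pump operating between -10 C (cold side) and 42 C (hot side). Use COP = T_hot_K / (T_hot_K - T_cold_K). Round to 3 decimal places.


Convert to Kelvin:
  T_hot = 42 + 273.15 = 315.15 K
  T_cold = -10 + 273.15 = 263.15 K
Apply Carnot COP formula:
  COP = T_hot_K / (T_hot_K - T_cold_K) = 315.15 / 52.0
  COP = 6.061

6.061


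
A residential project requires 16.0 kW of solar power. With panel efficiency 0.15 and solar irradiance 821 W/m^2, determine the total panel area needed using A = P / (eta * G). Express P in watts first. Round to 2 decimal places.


Convert target power to watts: P = 16.0 * 1000 = 16000.0 W
Compute denominator: eta * G = 0.15 * 821 = 123.15
Required area A = P / (eta * G) = 16000.0 / 123.15
A = 129.92 m^2

129.92


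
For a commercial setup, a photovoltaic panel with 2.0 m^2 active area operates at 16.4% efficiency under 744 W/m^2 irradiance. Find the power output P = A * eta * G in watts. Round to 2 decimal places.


Use the solar power formula P = A * eta * G.
Given: A = 2.0 m^2, eta = 0.164, G = 744 W/m^2
P = 2.0 * 0.164 * 744
P = 244.03 W

244.03


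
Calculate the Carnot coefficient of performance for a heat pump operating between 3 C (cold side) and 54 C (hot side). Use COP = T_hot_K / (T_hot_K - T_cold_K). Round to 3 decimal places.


Convert to Kelvin:
  T_hot = 54 + 273.15 = 327.15 K
  T_cold = 3 + 273.15 = 276.15 K
Apply Carnot COP formula:
  COP = T_hot_K / (T_hot_K - T_cold_K) = 327.15 / 51.0
  COP = 6.415

6.415


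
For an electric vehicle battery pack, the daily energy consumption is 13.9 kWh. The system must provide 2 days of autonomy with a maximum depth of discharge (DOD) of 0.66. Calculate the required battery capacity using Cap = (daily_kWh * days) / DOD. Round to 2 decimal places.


Total energy needed = daily * days = 13.9 * 2 = 27.8 kWh
Account for depth of discharge:
  Cap = total_energy / DOD = 27.8 / 0.66
  Cap = 42.12 kWh

42.12


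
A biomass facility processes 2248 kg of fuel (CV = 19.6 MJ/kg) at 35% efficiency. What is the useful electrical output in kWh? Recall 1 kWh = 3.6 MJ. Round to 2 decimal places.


Total energy = mass * CV = 2248 * 19.6 = 44060.8 MJ
Useful energy = total * eta = 44060.8 * 0.35 = 15421.28 MJ
Convert to kWh: 15421.28 / 3.6
Useful energy = 4283.69 kWh

4283.69


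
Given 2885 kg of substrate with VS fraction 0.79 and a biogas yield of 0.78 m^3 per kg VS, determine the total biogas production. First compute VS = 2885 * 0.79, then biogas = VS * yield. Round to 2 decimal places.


Compute volatile solids:
  VS = mass * VS_fraction = 2885 * 0.79 = 2279.15 kg
Calculate biogas volume:
  Biogas = VS * specific_yield = 2279.15 * 0.78
  Biogas = 1777.74 m^3

1777.74


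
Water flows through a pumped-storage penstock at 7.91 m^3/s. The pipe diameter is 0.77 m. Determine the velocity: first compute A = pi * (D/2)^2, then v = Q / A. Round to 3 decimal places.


Compute pipe cross-sectional area:
  A = pi * (D/2)^2 = pi * (0.77/2)^2 = 0.4657 m^2
Calculate velocity:
  v = Q / A = 7.91 / 0.4657
  v = 16.987 m/s

16.987


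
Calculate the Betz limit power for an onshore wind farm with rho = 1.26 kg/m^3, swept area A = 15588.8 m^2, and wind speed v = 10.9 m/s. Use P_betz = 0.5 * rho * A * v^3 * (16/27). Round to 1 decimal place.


The Betz coefficient Cp_max = 16/27 = 0.5926
v^3 = 10.9^3 = 1295.029
P_betz = 0.5 * rho * A * v^3 * Cp_max
P_betz = 0.5 * 1.26 * 15588.8 * 1295.029 * 0.5926
P_betz = 7536833.9 W

7536833.9


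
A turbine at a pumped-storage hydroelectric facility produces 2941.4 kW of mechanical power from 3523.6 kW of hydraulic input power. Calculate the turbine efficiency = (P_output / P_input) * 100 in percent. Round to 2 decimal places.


Turbine efficiency = (output power / input power) * 100
eta = (2941.4 / 3523.6) * 100
eta = 83.48%

83.48


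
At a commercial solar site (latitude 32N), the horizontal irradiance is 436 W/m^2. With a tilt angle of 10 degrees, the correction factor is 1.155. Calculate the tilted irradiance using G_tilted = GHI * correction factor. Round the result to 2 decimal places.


Identify the given values:
  GHI = 436 W/m^2, tilt correction factor = 1.155
Apply the formula G_tilted = GHI * factor:
  G_tilted = 436 * 1.155
  G_tilted = 503.58 W/m^2

503.58


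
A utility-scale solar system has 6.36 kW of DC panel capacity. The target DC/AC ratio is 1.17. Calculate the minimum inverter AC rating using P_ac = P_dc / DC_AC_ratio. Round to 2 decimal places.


The inverter AC capacity is determined by the DC/AC ratio.
Given: P_dc = 6.36 kW, DC/AC ratio = 1.17
P_ac = P_dc / ratio = 6.36 / 1.17
P_ac = 5.44 kW

5.44


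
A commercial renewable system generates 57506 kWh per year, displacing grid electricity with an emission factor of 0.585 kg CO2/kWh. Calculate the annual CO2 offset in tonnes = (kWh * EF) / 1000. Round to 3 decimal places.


CO2 offset in kg = generation * emission_factor
CO2 offset = 57506 * 0.585 = 33641.01 kg
Convert to tonnes:
  CO2 offset = 33641.01 / 1000 = 33.641 tonnes

33.641


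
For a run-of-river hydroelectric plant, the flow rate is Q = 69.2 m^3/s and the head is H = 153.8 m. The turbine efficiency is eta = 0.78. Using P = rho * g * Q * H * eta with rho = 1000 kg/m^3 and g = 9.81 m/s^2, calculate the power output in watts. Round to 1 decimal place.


Apply the hydropower formula P = rho * g * Q * H * eta
rho * g = 1000 * 9.81 = 9810.0
P = 9810.0 * 69.2 * 153.8 * 0.78
P = 81437801.3 W

81437801.3


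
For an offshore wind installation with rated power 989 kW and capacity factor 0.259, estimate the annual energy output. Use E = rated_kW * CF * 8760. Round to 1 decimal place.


Annual energy = rated_kW * capacity_factor * hours_per_year
Given: P_rated = 989 kW, CF = 0.259, hours = 8760
E = 989 * 0.259 * 8760
E = 2243882.8 kWh

2243882.8


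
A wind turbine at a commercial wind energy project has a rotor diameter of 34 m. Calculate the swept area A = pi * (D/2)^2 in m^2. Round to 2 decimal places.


Compute the rotor radius:
  r = D / 2 = 34 / 2 = 17.0 m
Calculate swept area:
  A = pi * r^2 = pi * 17.0^2
  A = 907.92 m^2

907.92


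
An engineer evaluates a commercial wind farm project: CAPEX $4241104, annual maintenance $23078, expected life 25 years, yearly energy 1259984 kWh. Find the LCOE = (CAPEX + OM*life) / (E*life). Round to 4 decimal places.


Total cost = CAPEX + OM * lifetime = 4241104 + 23078 * 25 = 4241104 + 576950 = 4818054
Total generation = annual * lifetime = 1259984 * 25 = 31499600 kWh
LCOE = 4818054 / 31499600
LCOE = 0.1530 $/kWh

0.1530


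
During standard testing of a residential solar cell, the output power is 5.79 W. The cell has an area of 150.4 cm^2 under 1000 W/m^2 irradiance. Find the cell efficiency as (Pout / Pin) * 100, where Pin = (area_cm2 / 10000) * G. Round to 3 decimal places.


First compute the input power:
  Pin = area_cm2 / 10000 * G = 150.4 / 10000 * 1000 = 15.04 W
Then compute efficiency:
  Efficiency = (Pout / Pin) * 100 = (5.79 / 15.04) * 100
  Efficiency = 38.497%

38.497


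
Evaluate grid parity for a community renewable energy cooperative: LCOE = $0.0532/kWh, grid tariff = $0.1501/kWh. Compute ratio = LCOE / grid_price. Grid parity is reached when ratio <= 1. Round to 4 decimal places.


Compare LCOE to grid price:
  LCOE = $0.0532/kWh, Grid price = $0.1501/kWh
  Ratio = LCOE / grid_price = 0.0532 / 0.1501 = 0.3544
  Grid parity achieved (ratio <= 1)? yes

0.3544


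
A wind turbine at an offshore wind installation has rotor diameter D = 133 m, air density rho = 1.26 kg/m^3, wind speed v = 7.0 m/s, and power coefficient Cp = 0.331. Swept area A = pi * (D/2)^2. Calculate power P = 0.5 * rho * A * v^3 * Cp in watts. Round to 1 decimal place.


Step 1 -- Compute swept area:
  A = pi * (D/2)^2 = pi * (133/2)^2 = 13892.91 m^2
Step 2 -- Apply wind power equation:
  P = 0.5 * rho * A * v^3 * Cp
  v^3 = 7.0^3 = 343.0
  P = 0.5 * 1.26 * 13892.91 * 343.0 * 0.331
  P = 993701.2 W

993701.2


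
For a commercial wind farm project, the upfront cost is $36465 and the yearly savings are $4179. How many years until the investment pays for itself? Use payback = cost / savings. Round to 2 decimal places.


Simple payback period = initial cost / annual savings
Payback = 36465 / 4179
Payback = 8.73 years

8.73


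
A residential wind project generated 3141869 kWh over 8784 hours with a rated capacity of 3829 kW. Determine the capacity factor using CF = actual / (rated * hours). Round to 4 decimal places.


Capacity factor = actual output / maximum possible output
Maximum possible = rated * hours = 3829 * 8784 = 33633936 kWh
CF = 3141869 / 33633936
CF = 0.0934

0.0934


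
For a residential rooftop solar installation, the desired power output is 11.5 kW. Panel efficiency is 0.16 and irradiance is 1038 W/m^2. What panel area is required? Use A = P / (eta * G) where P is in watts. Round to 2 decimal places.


Convert target power to watts: P = 11.5 * 1000 = 11500.0 W
Compute denominator: eta * G = 0.16 * 1038 = 166.08
Required area A = P / (eta * G) = 11500.0 / 166.08
A = 69.24 m^2

69.24


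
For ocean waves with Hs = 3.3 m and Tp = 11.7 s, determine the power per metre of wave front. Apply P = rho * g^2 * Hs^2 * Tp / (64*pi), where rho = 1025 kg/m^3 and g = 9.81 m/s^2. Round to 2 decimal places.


Apply wave power formula:
  g^2 = 9.81^2 = 96.2361
  Hs^2 = 3.3^2 = 10.89
  Numerator = rho * g^2 * Hs^2 * Tp = 1025 * 96.2361 * 10.89 * 11.7 = 12568273.46
  Denominator = 64 * pi = 201.0619
  P = 12568273.46 / 201.0619 = 62509.46 W/m

62509.46


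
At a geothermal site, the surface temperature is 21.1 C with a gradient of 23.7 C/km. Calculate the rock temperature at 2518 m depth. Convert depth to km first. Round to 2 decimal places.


Convert depth to km: 2518 / 1000 = 2.518 km
Temperature increase = gradient * depth_km = 23.7 * 2.518 = 59.68 C
Temperature at depth = T_surface + delta_T = 21.1 + 59.68
T = 80.78 C

80.78


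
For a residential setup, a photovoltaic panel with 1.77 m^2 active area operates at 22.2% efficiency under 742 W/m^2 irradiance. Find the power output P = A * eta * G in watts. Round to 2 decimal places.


Use the solar power formula P = A * eta * G.
Given: A = 1.77 m^2, eta = 0.222, G = 742 W/m^2
P = 1.77 * 0.222 * 742
P = 291.56 W

291.56


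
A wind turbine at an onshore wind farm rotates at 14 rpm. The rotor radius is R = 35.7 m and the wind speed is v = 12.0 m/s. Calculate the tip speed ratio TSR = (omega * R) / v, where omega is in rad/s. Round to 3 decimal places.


Convert rotational speed to rad/s:
  omega = 14 * 2 * pi / 60 = 1.4661 rad/s
Compute tip speed:
  v_tip = omega * R = 1.4661 * 35.7 = 52.339 m/s
Tip speed ratio:
  TSR = v_tip / v_wind = 52.339 / 12.0 = 4.362

4.362


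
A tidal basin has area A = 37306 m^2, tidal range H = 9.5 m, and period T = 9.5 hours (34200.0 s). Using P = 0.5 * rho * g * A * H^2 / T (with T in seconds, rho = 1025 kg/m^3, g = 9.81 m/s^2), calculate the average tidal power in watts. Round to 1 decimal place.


Convert period to seconds: T = 9.5 * 3600 = 34200.0 s
H^2 = 9.5^2 = 90.25
P = 0.5 * rho * g * A * H^2 / T
P = 0.5 * 1025 * 9.81 * 37306 * 90.25 / 34200.0
P = 494951.5 W

494951.5


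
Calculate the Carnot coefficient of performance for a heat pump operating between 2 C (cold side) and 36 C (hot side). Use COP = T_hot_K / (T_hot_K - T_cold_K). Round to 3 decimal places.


Convert to Kelvin:
  T_hot = 36 + 273.15 = 309.15 K
  T_cold = 2 + 273.15 = 275.15 K
Apply Carnot COP formula:
  COP = T_hot_K / (T_hot_K - T_cold_K) = 309.15 / 34.0
  COP = 9.093

9.093


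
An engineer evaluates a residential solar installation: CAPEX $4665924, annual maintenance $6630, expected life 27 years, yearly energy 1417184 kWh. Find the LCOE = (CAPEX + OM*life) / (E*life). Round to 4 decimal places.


Total cost = CAPEX + OM * lifetime = 4665924 + 6630 * 27 = 4665924 + 179010 = 4844934
Total generation = annual * lifetime = 1417184 * 27 = 38263968 kWh
LCOE = 4844934 / 38263968
LCOE = 0.1266 $/kWh

0.1266


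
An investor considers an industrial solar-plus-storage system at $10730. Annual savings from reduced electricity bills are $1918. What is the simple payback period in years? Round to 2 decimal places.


Simple payback period = initial cost / annual savings
Payback = 10730 / 1918
Payback = 5.59 years

5.59


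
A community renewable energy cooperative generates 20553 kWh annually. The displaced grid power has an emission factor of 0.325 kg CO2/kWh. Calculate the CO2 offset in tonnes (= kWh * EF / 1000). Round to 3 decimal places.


CO2 offset in kg = generation * emission_factor
CO2 offset = 20553 * 0.325 = 6679.73 kg
Convert to tonnes:
  CO2 offset = 6679.73 / 1000 = 6.680 tonnes

6.680


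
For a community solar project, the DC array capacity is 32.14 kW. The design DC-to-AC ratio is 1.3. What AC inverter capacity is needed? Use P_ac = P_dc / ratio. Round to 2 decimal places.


The inverter AC capacity is determined by the DC/AC ratio.
Given: P_dc = 32.14 kW, DC/AC ratio = 1.3
P_ac = P_dc / ratio = 32.14 / 1.3
P_ac = 24.72 kW

24.72


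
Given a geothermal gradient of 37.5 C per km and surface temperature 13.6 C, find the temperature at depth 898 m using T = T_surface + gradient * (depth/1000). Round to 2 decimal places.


Convert depth to km: 898 / 1000 = 0.898 km
Temperature increase = gradient * depth_km = 37.5 * 0.898 = 33.68 C
Temperature at depth = T_surface + delta_T = 13.6 + 33.68
T = 47.28 C

47.28


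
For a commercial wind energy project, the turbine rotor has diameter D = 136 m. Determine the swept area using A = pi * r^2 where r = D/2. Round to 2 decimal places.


Compute the rotor radius:
  r = D / 2 = 136 / 2 = 68.0 m
Calculate swept area:
  A = pi * r^2 = pi * 68.0^2
  A = 14526.72 m^2

14526.72


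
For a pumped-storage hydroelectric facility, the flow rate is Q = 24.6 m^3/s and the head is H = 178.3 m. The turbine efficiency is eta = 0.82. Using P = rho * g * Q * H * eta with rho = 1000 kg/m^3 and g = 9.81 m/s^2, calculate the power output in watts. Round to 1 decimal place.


Apply the hydropower formula P = rho * g * Q * H * eta
rho * g = 1000 * 9.81 = 9810.0
P = 9810.0 * 24.6 * 178.3 * 0.82
P = 35283309.2 W

35283309.2


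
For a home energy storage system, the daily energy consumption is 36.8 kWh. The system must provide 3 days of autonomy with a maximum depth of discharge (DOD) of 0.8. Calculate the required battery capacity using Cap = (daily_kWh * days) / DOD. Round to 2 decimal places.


Total energy needed = daily * days = 36.8 * 3 = 110.4 kWh
Account for depth of discharge:
  Cap = total_energy / DOD = 110.4 / 0.8
  Cap = 138.00 kWh

138.00


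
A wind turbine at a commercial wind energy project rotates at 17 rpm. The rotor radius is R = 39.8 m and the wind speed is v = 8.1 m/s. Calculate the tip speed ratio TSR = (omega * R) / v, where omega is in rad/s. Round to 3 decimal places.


Convert rotational speed to rad/s:
  omega = 17 * 2 * pi / 60 = 1.7802 rad/s
Compute tip speed:
  v_tip = omega * R = 1.7802 * 39.8 = 70.853 m/s
Tip speed ratio:
  TSR = v_tip / v_wind = 70.853 / 8.1 = 8.747

8.747


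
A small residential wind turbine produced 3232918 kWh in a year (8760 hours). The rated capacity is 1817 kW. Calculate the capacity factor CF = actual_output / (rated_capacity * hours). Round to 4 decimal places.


Capacity factor = actual output / maximum possible output
Maximum possible = rated * hours = 1817 * 8760 = 15916920 kWh
CF = 3232918 / 15916920
CF = 0.2031

0.2031


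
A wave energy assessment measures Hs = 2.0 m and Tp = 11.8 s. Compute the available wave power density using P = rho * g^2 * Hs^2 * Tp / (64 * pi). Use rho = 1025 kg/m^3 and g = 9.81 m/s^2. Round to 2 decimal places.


Apply wave power formula:
  g^2 = 9.81^2 = 96.2361
  Hs^2 = 2.0^2 = 4.0
  Numerator = rho * g^2 * Hs^2 * Tp = 1025 * 96.2361 * 4.0 * 11.8 = 4655902.52
  Denominator = 64 * pi = 201.0619
  P = 4655902.52 / 201.0619 = 23156.56 W/m

23156.56


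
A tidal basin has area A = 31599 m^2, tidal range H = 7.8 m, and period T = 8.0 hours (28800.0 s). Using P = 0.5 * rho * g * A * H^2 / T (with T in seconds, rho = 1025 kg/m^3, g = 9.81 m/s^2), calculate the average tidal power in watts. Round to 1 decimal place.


Convert period to seconds: T = 8.0 * 3600 = 28800.0 s
H^2 = 7.8^2 = 60.84
P = 0.5 * rho * g * A * H^2 / T
P = 0.5 * 1025 * 9.81 * 31599 * 60.84 / 28800.0
P = 335608.5 W

335608.5


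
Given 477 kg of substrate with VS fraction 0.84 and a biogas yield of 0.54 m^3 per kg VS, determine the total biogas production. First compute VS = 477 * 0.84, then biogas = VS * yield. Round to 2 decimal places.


Compute volatile solids:
  VS = mass * VS_fraction = 477 * 0.84 = 400.68 kg
Calculate biogas volume:
  Biogas = VS * specific_yield = 400.68 * 0.54
  Biogas = 216.37 m^3

216.37


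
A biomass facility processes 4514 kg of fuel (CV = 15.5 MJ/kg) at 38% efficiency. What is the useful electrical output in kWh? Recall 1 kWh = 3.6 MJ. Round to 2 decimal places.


Total energy = mass * CV = 4514 * 15.5 = 69967.0 MJ
Useful energy = total * eta = 69967.0 * 0.38 = 26587.46 MJ
Convert to kWh: 26587.46 / 3.6
Useful energy = 7385.41 kWh

7385.41


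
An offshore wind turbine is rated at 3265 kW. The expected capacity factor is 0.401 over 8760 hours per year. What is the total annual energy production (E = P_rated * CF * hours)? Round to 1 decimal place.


Annual energy = rated_kW * capacity_factor * hours_per_year
Given: P_rated = 3265 kW, CF = 0.401, hours = 8760
E = 3265 * 0.401 * 8760
E = 11469161.4 kWh

11469161.4


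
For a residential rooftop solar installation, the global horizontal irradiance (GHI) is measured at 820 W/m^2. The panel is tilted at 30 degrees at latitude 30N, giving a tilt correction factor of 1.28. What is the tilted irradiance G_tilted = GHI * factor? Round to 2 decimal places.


Identify the given values:
  GHI = 820 W/m^2, tilt correction factor = 1.28
Apply the formula G_tilted = GHI * factor:
  G_tilted = 820 * 1.28
  G_tilted = 1049.60 W/m^2

1049.60


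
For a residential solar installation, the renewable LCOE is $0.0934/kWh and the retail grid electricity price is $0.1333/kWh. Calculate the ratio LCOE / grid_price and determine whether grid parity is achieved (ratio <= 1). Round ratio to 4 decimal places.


Compare LCOE to grid price:
  LCOE = $0.0934/kWh, Grid price = $0.1333/kWh
  Ratio = LCOE / grid_price = 0.0934 / 0.1333 = 0.7007
  Grid parity achieved (ratio <= 1)? yes

0.7007


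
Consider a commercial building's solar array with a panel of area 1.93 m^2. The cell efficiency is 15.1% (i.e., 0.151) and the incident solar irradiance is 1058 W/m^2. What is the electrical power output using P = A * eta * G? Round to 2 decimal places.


Use the solar power formula P = A * eta * G.
Given: A = 1.93 m^2, eta = 0.151, G = 1058 W/m^2
P = 1.93 * 0.151 * 1058
P = 308.33 W

308.33


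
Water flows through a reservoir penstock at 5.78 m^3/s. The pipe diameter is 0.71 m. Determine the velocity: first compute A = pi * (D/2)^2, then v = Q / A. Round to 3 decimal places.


Compute pipe cross-sectional area:
  A = pi * (D/2)^2 = pi * (0.71/2)^2 = 0.3959 m^2
Calculate velocity:
  v = Q / A = 5.78 / 0.3959
  v = 14.599 m/s

14.599


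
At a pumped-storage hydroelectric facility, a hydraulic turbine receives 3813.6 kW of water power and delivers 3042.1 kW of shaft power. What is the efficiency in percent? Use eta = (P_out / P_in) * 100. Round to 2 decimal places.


Turbine efficiency = (output power / input power) * 100
eta = (3042.1 / 3813.6) * 100
eta = 79.77%

79.77


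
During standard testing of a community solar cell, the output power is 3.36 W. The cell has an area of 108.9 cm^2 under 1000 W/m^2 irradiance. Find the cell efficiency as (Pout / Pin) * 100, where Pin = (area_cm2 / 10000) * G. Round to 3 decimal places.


First compute the input power:
  Pin = area_cm2 / 10000 * G = 108.9 / 10000 * 1000 = 10.89 W
Then compute efficiency:
  Efficiency = (Pout / Pin) * 100 = (3.36 / 10.89) * 100
  Efficiency = 30.854%

30.854


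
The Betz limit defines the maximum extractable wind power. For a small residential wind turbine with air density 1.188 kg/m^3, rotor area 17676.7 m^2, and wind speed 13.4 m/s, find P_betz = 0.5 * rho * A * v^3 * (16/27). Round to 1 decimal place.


The Betz coefficient Cp_max = 16/27 = 0.5926
v^3 = 13.4^3 = 2406.104
P_betz = 0.5 * rho * A * v^3 * Cp_max
P_betz = 0.5 * 1.188 * 17676.7 * 2406.104 * 0.5926
P_betz = 14971256.5 W

14971256.5


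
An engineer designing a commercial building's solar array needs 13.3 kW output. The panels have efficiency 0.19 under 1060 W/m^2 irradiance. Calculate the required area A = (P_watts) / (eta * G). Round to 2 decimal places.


Convert target power to watts: P = 13.3 * 1000 = 13300.0 W
Compute denominator: eta * G = 0.19 * 1060 = 201.4
Required area A = P / (eta * G) = 13300.0 / 201.4
A = 66.04 m^2

66.04


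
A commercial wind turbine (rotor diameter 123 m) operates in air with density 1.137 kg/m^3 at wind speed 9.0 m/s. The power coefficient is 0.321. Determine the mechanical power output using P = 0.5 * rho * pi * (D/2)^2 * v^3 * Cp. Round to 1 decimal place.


Step 1 -- Compute swept area:
  A = pi * (D/2)^2 = pi * (123/2)^2 = 11882.29 m^2
Step 2 -- Apply wind power equation:
  P = 0.5 * rho * A * v^3 * Cp
  v^3 = 9.0^3 = 729.0
  P = 0.5 * 1.137 * 11882.29 * 729.0 * 0.321
  P = 1580749.8 W

1580749.8


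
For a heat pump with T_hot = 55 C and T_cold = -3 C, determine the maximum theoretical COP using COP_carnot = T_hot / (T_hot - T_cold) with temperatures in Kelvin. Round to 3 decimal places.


Convert to Kelvin:
  T_hot = 55 + 273.15 = 328.15 K
  T_cold = -3 + 273.15 = 270.15 K
Apply Carnot COP formula:
  COP = T_hot_K / (T_hot_K - T_cold_K) = 328.15 / 58.0
  COP = 5.658

5.658


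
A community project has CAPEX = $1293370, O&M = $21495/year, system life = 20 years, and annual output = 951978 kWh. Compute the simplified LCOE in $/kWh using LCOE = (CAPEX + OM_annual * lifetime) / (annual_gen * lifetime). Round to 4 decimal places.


Total cost = CAPEX + OM * lifetime = 1293370 + 21495 * 20 = 1293370 + 429900 = 1723270
Total generation = annual * lifetime = 951978 * 20 = 19039560 kWh
LCOE = 1723270 / 19039560
LCOE = 0.0905 $/kWh

0.0905


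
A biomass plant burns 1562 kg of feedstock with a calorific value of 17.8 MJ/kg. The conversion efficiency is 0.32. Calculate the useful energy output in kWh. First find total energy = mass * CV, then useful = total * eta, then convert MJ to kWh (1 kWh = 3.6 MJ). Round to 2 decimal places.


Total energy = mass * CV = 1562 * 17.8 = 27803.6 MJ
Useful energy = total * eta = 27803.6 * 0.32 = 8897.15 MJ
Convert to kWh: 8897.15 / 3.6
Useful energy = 2471.43 kWh

2471.43


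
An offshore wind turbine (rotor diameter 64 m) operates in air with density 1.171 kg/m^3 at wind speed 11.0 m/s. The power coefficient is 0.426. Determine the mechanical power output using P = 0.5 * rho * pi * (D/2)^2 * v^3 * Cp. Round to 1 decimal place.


Step 1 -- Compute swept area:
  A = pi * (D/2)^2 = pi * (64/2)^2 = 3216.99 m^2
Step 2 -- Apply wind power equation:
  P = 0.5 * rho * A * v^3 * Cp
  v^3 = 11.0^3 = 1331.0
  P = 0.5 * 1.171 * 3216.99 * 1331.0 * 0.426
  P = 1067983.1 W

1067983.1


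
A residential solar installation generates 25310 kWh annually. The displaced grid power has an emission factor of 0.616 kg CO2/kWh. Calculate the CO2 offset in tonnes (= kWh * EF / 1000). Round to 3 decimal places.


CO2 offset in kg = generation * emission_factor
CO2 offset = 25310 * 0.616 = 15590.96 kg
Convert to tonnes:
  CO2 offset = 15590.96 / 1000 = 15.591 tonnes

15.591


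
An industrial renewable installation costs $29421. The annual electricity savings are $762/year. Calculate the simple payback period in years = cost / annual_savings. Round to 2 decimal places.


Simple payback period = initial cost / annual savings
Payback = 29421 / 762
Payback = 38.61 years

38.61


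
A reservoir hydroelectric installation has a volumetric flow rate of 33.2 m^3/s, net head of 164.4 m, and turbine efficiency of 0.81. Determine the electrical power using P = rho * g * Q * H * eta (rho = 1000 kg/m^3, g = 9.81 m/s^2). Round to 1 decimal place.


Apply the hydropower formula P = rho * g * Q * H * eta
rho * g = 1000 * 9.81 = 9810.0
P = 9810.0 * 33.2 * 164.4 * 0.81
P = 43370449.5 W

43370449.5


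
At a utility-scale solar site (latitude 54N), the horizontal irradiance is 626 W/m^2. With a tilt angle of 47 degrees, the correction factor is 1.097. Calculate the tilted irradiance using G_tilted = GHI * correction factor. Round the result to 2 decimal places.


Identify the given values:
  GHI = 626 W/m^2, tilt correction factor = 1.097
Apply the formula G_tilted = GHI * factor:
  G_tilted = 626 * 1.097
  G_tilted = 686.72 W/m^2

686.72


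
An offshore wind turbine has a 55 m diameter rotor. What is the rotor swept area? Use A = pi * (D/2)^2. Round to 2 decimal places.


Compute the rotor radius:
  r = D / 2 = 55 / 2 = 27.5 m
Calculate swept area:
  A = pi * r^2 = pi * 27.5^2
  A = 2375.83 m^2

2375.83


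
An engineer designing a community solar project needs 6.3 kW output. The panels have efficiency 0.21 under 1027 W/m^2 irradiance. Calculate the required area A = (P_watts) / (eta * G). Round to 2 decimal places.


Convert target power to watts: P = 6.3 * 1000 = 6300.0 W
Compute denominator: eta * G = 0.21 * 1027 = 215.67
Required area A = P / (eta * G) = 6300.0 / 215.67
A = 29.21 m^2

29.21


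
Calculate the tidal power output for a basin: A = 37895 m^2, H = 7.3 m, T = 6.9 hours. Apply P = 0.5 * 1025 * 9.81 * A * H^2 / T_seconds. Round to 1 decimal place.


Convert period to seconds: T = 6.9 * 3600 = 24840.0 s
H^2 = 7.3^2 = 53.29
P = 0.5 * rho * g * A * H^2 / T
P = 0.5 * 1025 * 9.81 * 37895 * 53.29 / 24840.0
P = 408732.3 W

408732.3


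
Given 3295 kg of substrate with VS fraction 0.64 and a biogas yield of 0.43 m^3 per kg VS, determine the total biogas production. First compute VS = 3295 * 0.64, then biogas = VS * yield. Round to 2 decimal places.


Compute volatile solids:
  VS = mass * VS_fraction = 3295 * 0.64 = 2108.8 kg
Calculate biogas volume:
  Biogas = VS * specific_yield = 2108.8 * 0.43
  Biogas = 906.78 m^3

906.78


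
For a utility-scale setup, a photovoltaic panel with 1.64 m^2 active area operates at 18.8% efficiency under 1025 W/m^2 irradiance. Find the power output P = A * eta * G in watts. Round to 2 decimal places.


Use the solar power formula P = A * eta * G.
Given: A = 1.64 m^2, eta = 0.188, G = 1025 W/m^2
P = 1.64 * 0.188 * 1025
P = 316.03 W

316.03


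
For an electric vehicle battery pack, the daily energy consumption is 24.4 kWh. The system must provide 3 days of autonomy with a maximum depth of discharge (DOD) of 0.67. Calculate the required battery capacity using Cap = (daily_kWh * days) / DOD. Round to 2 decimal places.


Total energy needed = daily * days = 24.4 * 3 = 73.2 kWh
Account for depth of discharge:
  Cap = total_energy / DOD = 73.2 / 0.67
  Cap = 109.25 kWh

109.25


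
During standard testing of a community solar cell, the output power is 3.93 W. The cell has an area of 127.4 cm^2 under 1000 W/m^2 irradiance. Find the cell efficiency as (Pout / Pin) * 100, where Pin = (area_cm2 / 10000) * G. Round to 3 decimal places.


First compute the input power:
  Pin = area_cm2 / 10000 * G = 127.4 / 10000 * 1000 = 12.74 W
Then compute efficiency:
  Efficiency = (Pout / Pin) * 100 = (3.93 / 12.74) * 100
  Efficiency = 30.848%

30.848
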